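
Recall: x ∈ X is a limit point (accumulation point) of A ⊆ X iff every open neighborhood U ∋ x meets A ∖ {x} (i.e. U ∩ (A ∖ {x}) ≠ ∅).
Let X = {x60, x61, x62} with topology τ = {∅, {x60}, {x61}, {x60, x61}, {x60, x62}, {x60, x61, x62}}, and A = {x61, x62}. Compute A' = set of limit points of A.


A' = ∅

For each x ∈ X, list the open sets U ∈ τ with x ∈ U, then check whether U ∩ (A ∖ {x}) ≠ ∅ for every such U.
  x = x60: open {x60} ∋ x has {x60} ∩ (A ∖ {x60}) = ∅, so x is NOT a limit point.
  x = x61: open {x61} ∋ x has {x61} ∩ (A ∖ {x61}) = ∅, so x is NOT a limit point.
  x = x62: open {x60, x62} ∋ x has {x60, x62} ∩ (A ∖ {x62}) = ∅, so x is NOT a limit point.
Collecting: A' = ∅.


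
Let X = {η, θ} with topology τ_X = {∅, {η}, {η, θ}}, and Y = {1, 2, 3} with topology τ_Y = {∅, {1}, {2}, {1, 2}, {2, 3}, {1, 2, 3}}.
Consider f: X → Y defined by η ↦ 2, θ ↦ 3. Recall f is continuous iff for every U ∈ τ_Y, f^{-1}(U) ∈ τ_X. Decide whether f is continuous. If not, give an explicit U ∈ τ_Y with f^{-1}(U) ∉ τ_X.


f IS continuous.

Compute f^{-1}(U) for each U ∈ τ_Y:
  U = ∅: f^{-1}(U) = ∅ ∈ τ_X ✓.
  U = {1}: f^{-1}(U) = ∅ ∈ τ_X ✓.
  U = {2}: f^{-1}(U) = {η} ∈ τ_X ✓.
  U = {1, 2}: f^{-1}(U) = {η} ∈ τ_X ✓.
  U = {2, 3}: f^{-1}(U) = {η, θ} ∈ τ_X ✓.
  U = {1, 2, 3}: f^{-1}(U) = {η, θ} ∈ τ_X ✓.
Every preimage lies in τ_X, so f IS continuous.


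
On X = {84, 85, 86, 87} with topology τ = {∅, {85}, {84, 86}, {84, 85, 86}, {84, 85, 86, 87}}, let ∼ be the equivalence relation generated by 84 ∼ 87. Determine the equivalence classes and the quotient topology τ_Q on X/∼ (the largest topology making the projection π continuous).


X/∼ = {[84=87], [85], [86]}; |τ_Q| = 3.

Equivalence classes: [84=87], [85], [86].
Quotient map π: X → X/∼ sends 84 ↦ [84=87], 85 ↦ [85], 86 ↦ [86], 87 ↦ [84=87].
For each subset V ⊆ X/∼, compute π^{-1}(V) ⊆ X and check whether π^{-1}(V) ∈ τ. V is open in τ_Q iff π^{-1}(V) ∈ τ.
  V = {}: π^{-1}(V) = ∅ ∈ τ ✓.
  V = {[84=87]}: π^{-1}(V) = {84, 87} ∉ τ ✗.
  V = {[85]}: π^{-1}(V) = {85} ∈ τ ✓.
  V = {[84=87], [85]}: π^{-1}(V) = {84, 85, 87} ∉ τ ✗.
  V = {[86]}: π^{-1}(V) = {86} ∉ τ ✗.
  V = {[84=87], [86]}: π^{-1}(V) = {84, 86, 87} ∉ τ ✗.
  V = {[85], [86]}: π^{-1}(V) = {85, 86} ∉ τ ✗.
  V = {[84=87], [85], [86]}: π^{-1}(V) = {84, 85, 86, 87} ∈ τ ✓.
Open sets in the quotient: τ_Q = {{}, {[85]}, {[84=87], [85], [86]}} (3 elements).


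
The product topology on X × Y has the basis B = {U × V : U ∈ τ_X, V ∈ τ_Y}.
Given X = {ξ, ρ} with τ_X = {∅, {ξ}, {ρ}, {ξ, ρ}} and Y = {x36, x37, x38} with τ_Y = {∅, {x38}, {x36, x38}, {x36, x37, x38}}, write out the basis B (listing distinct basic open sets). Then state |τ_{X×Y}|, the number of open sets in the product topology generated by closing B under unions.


Basis B = {∅ × ∅, {ξ} × {x38}, {ρ} × {x38}, {ξ} × {x36, x38}, {ξ, ρ} × {x38}, {ρ} × {x36, x38}, {ξ} × {x36, x37, x38}, {ρ} × {x36, x37, x38}, {ξ, ρ} × {x36, x38}, {ξ, ρ} × {x36, x37, x38}}; |τ_{X×Y}| = 16.

Enumerate products U × V with U ∈ τ_X, V ∈ τ_Y (deduplicated):
  ∅ × ∅ = {} (∅)
  {ξ} × {x38} = {(ξ,x38)}
  {ρ} × {x38} = {(ρ,x38)}
  {ξ} × {x36, x38} = {(ξ,x36), (ξ,x38)}
  {ξ, ρ} × {x38} = {(ξ,x38), (ρ,x38)}
  {ρ} × {x36, x38} = {(ρ,x36), (ρ,x38)}
  {ξ} × {x36, x37, x38} = {(ξ,x36), (ξ,x37), (ξ,x38)}
  {ρ} × {x36, x37, x38} = {(ρ,x36), (ρ,x37), (ρ,x38)}
  {ξ, ρ} × {x36, x38} = {(ξ,x36), (ξ,x38), (ρ,x36), (ρ,x38)}
  {ξ, ρ} × {x36, x37, x38} = {(ξ,x36), (ξ,x37), (ξ,x38), (ρ,x36), (ρ,x37), (ρ,x38)}
These 10 distinct sets form the basis B.
Close under arbitrary unions to get τ_{X×Y}; counting gives |τ_{X×Y}| = 16.


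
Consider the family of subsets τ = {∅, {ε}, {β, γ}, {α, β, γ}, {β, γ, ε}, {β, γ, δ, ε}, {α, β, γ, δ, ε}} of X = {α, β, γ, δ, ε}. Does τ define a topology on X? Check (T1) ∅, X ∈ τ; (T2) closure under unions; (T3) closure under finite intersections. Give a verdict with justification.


τ is NOT a topology on X.

Axiom (T1): ∅ ∈ τ? Yes; X ∈ τ? Yes.
Axiom (T2/T3): check pairwise unions and intersections of members of τ.
Counterexample for (T2): {ε} ∪ {α, β, γ} = {α, β, γ, ε} ∉ τ. Therefore τ is NOT a topology.


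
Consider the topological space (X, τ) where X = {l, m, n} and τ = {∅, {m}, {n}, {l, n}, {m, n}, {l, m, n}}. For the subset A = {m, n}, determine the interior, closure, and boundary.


int(A) = {m, n}, cl(A) = {l, m, n}, ∂A = {l}.

Closed sets in (X, τ) are complements of opens:
  closed(X, τ) = {∅, {l}, {m}, {l, m}, {l, n}, {l, m, n}}.
int(A) = ⋃ {U ∈ τ : U ⊆ A}. Opens contained in A: ∅, {m}, {n}, {m, n}.
Taking the union of these: int(A) = {m, n}.
cl(A) = ⋂ {C closed : A ⊆ C}. Closed sets containing A: {l, m, n}.
Intersecting these: cl(A) = {l, m, n}.
∂A = cl(A) ∖ int(A) = {l, m, n} ∖ {m, n} = {l}.


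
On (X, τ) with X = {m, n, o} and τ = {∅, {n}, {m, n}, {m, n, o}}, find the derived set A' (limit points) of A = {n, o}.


A' = {m, o}

For each x ∈ X, list the open sets U ∈ τ with x ∈ U, then check whether U ∩ (A ∖ {x}) ≠ ∅ for every such U.
  x = m: opens ∋ x are {m, n}, {m, n, o}; each meets A ∖ {m}, so x IS a limit point.
  x = n: open {n} ∋ x has {n} ∩ (A ∖ {n}) = ∅, so x is NOT a limit point.
  x = o: opens ∋ x are {m, n, o}; each meets A ∖ {o}, so x IS a limit point.
Collecting: A' = {m, o}.


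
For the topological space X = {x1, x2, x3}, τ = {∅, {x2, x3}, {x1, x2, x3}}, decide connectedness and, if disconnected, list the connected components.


(X, τ) is connected.

Find clopen sets (U ∈ τ with X ∖ U ∈ τ):
  U = ∅, X ∖ U = {x1, x2, x3} — both open, so U is clopen.
  U = {x1, x2, x3}, X ∖ U = ∅ — both open, so U is clopen.
Only trivial clopens (∅ and X) exist, so (X, τ) is connected.
Compute connected components by grouping points that agree on all clopens:
  component: {x1, x2, x3}


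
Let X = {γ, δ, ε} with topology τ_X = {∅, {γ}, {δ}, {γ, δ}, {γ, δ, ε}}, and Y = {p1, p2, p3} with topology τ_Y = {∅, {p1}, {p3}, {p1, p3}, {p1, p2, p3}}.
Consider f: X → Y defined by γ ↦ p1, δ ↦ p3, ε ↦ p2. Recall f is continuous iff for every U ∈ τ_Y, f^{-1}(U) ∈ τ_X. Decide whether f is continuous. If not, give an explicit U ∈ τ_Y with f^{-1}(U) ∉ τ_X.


f IS continuous.

Compute f^{-1}(U) for each U ∈ τ_Y:
  U = ∅: f^{-1}(U) = ∅ ∈ τ_X ✓.
  U = {p1}: f^{-1}(U) = {γ} ∈ τ_X ✓.
  U = {p3}: f^{-1}(U) = {δ} ∈ τ_X ✓.
  U = {p1, p3}: f^{-1}(U) = {γ, δ} ∈ τ_X ✓.
  U = {p1, p2, p3}: f^{-1}(U) = {γ, δ, ε} ∈ τ_X ✓.
Every preimage lies in τ_X, so f IS continuous.


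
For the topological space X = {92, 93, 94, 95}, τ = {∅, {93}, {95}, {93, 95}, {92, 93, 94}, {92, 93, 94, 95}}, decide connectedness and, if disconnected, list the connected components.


(X, τ) is disconnected; components = [{95}, {92, 93, 94}].

Find clopen sets (U ∈ τ with X ∖ U ∈ τ):
  U = ∅, X ∖ U = {92, 93, 94, 95} — both open, so U is clopen.
  U = {95}, X ∖ U = {92, 93, 94} — both open, so U is clopen.
  U = {92, 93, 94}, X ∖ U = {95} — both open, so U is clopen.
  U = {92, 93, 94, 95}, X ∖ U = ∅ — both open, so U is clopen.
Nontrivial clopen(s) exist: e.g. {92, 93, 94}. So (X, τ) is disconnected.
Compute connected components by grouping points that agree on all clopens:
  component: {95}
  component: {92, 93, 94}


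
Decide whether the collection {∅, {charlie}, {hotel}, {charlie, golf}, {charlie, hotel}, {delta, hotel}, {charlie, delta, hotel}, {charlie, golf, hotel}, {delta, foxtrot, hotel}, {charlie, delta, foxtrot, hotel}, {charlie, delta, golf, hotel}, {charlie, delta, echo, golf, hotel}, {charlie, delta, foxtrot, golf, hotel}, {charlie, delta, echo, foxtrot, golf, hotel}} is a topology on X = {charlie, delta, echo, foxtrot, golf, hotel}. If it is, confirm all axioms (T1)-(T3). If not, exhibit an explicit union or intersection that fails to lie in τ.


τ IS a topology on X.

Axiom (T1): ∅ ∈ τ? Yes; X ∈ τ? Yes.
Axiom (T2/T3): check pairwise unions and intersections of members of τ.
All pairwise intersections and unions checked — each lies in τ. Therefore τ satisfies (T1), (T2), (T3): it IS a topology on X.


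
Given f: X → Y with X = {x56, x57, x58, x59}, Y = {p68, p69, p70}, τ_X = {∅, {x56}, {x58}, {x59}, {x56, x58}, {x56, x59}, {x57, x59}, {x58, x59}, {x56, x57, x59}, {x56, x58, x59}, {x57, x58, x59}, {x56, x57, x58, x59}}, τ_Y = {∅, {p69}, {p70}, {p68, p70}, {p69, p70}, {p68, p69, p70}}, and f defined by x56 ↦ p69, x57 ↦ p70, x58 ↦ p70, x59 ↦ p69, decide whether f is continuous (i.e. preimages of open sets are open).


f is NOT continuous.

Compute f^{-1}(U) for each U ∈ τ_Y:
  U = ∅: f^{-1}(U) = ∅ ∈ τ_X ✓.
  U = {p69}: f^{-1}(U) = {x56, x59} ∈ τ_X ✓.
  U = {p70}: f^{-1}(U) = {x57, x58} ∉ τ_X ✗.
  U = {p68, p70}: f^{-1}(U) = {x57, x58} ∉ τ_X ✗.
  U = {p69, p70}: f^{-1}(U) = {x56, x57, x58, x59} ∈ τ_X ✓.
  U = {p68, p69, p70}: f^{-1}(U) = {x56, x57, x58, x59} ∈ τ_X ✓.
Found U = {p70} with f^{-1}(U) = {x57, x58} not in τ_X. Therefore f is NOT continuous.


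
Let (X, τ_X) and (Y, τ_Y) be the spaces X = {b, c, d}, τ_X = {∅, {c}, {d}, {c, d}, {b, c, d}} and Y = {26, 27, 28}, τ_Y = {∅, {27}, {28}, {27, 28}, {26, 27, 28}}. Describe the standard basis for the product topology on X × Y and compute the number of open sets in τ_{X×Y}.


Basis B = {∅ × ∅, {c} × {27}, {c} × {28}, {d} × {27}, {d} × {28}, {c} × {27, 28}, {c, d} × {27}, {c, d} × {28}, {d} × {27, 28}, {b, c, d} × {27}, {b, c, d} × {28}, {c} × {26, 27, 28}, {d} × {26, 27, 28}, {c, d} × {27, 28}, {b, c, d} × {27, 28}, {c, d} × {26, 27, 28}, {b, c, d} × {26, 27, 28}}; |τ_{X×Y}| = 48.

Enumerate products U × V with U ∈ τ_X, V ∈ τ_Y (deduplicated):
  ∅ × ∅ = {} (∅)
  {c} × {27} = {(c,27)}
  {c} × {28} = {(c,28)}
  {d} × {27} = {(d,27)}
  {d} × {28} = {(d,28)}
  {c} × {27, 28} = {(c,27), (c,28)}
  {c, d} × {27} = {(c,27), (d,27)}
  {c, d} × {28} = {(c,28), (d,28)}
  {d} × {27, 28} = {(d,27), (d,28)}
  {b, c, d} × {27} = {(b,27), (c,27), (d,27)}
  {b, c, d} × {28} = {(b,28), (c,28), (d,28)}
  {c} × {26, 27, 28} = {(c,26), (c,27), (c,28)}
  {d} × {26, 27, 28} = {(d,26), (d,27), (d,28)}
  {c, d} × {27, 28} = {(c,27), (c,28), (d,27), (d,28)}
  {b, c, d} × {27, 28} = {(b,27), (b,28), (c,27), (c,28), (d,27), (d,28)}
  {c, d} × {26, 27, 28} = {(c,26), (c,27), (c,28), (d,26), (d,27), (d,28)}
  {b, c, d} × {26, 27, 28} = {(b,26), (b,27), (b,28), (c,26), (c,27), (c,28), (d,26), (d,27), (d,28)}
These 17 distinct sets form the basis B.
Close under arbitrary unions to get τ_{X×Y}; counting gives |τ_{X×Y}| = 48.


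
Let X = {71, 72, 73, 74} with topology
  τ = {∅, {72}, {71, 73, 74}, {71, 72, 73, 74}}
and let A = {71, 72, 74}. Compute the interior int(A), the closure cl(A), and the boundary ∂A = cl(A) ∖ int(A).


int(A) = {72}, cl(A) = {71, 72, 73, 74}, ∂A = {71, 73, 74}.

Closed sets in (X, τ) are complements of opens:
  closed(X, τ) = {∅, {72}, {71, 73, 74}, {71, 72, 73, 74}}.
int(A) = ⋃ {U ∈ τ : U ⊆ A}. Opens contained in A: ∅, {72}.
Taking the union of these: int(A) = {72}.
cl(A) = ⋂ {C closed : A ⊆ C}. Closed sets containing A: {71, 72, 73, 74}.
Intersecting these: cl(A) = {71, 72, 73, 74}.
∂A = cl(A) ∖ int(A) = {71, 72, 73, 74} ∖ {72} = {71, 73, 74}.


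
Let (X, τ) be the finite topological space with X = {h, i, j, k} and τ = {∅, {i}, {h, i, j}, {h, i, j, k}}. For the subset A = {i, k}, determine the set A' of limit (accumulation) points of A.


A' = {h, j, k}

For each x ∈ X, list the open sets U ∈ τ with x ∈ U, then check whether U ∩ (A ∖ {x}) ≠ ∅ for every such U.
  x = h: opens ∋ x are {h, i, j}, {h, i, j, k}; each meets A ∖ {h}, so x IS a limit point.
  x = i: open {i} ∋ x has {i} ∩ (A ∖ {i}) = ∅, so x is NOT a limit point.
  x = j: opens ∋ x are {h, i, j}, {h, i, j, k}; each meets A ∖ {j}, so x IS a limit point.
  x = k: opens ∋ x are {h, i, j, k}; each meets A ∖ {k}, so x IS a limit point.
Collecting: A' = {h, j, k}.


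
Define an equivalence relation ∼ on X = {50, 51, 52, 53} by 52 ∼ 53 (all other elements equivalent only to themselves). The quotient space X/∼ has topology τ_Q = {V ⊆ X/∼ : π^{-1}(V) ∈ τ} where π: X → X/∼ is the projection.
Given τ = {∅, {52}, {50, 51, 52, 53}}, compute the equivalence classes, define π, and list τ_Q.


X/∼ = {[50], [51], [52=53]}; |τ_Q| = 2.

Equivalence classes: [50], [51], [52=53].
Quotient map π: X → X/∼ sends 50 ↦ [50], 51 ↦ [51], 52 ↦ [52=53], 53 ↦ [52=53].
For each subset V ⊆ X/∼, compute π^{-1}(V) ⊆ X and check whether π^{-1}(V) ∈ τ. V is open in τ_Q iff π^{-1}(V) ∈ τ.
  V = {}: π^{-1}(V) = ∅ ∈ τ ✓.
  V = {[50]}: π^{-1}(V) = {50} ∉ τ ✗.
  V = {[51]}: π^{-1}(V) = {51} ∉ τ ✗.
  V = {[50], [51]}: π^{-1}(V) = {50, 51} ∉ τ ✗.
  V = {[52=53]}: π^{-1}(V) = {52, 53} ∉ τ ✗.
  V = {[50], [52=53]}: π^{-1}(V) = {50, 52, 53} ∉ τ ✗.
  V = {[51], [52=53]}: π^{-1}(V) = {51, 52, 53} ∉ τ ✗.
  V = {[50], [51], [52=53]}: π^{-1}(V) = {50, 51, 52, 53} ∈ τ ✓.
Open sets in the quotient: τ_Q = {{}, {[50], [51], [52=53]}} (2 elements).


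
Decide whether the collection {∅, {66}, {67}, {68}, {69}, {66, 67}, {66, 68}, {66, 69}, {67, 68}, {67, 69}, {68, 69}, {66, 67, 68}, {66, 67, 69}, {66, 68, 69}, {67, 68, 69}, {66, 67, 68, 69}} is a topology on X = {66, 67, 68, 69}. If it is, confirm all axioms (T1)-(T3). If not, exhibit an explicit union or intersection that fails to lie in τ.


τ IS a topology on X.

Axiom (T1): ∅ ∈ τ? Yes; X ∈ τ? Yes.
Axiom (T2/T3): check pairwise unions and intersections of members of τ.
All pairwise intersections and unions checked — each lies in τ. Therefore τ satisfies (T1), (T2), (T3): it IS a topology on X.


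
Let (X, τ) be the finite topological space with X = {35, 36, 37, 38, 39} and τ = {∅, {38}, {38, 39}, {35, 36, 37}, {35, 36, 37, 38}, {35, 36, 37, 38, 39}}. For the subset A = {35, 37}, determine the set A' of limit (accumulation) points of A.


A' = {35, 36, 37}

For each x ∈ X, list the open sets U ∈ τ with x ∈ U, then check whether U ∩ (A ∖ {x}) ≠ ∅ for every such U.
  x = 35: opens ∋ x are {35, 36, 37}, {35, 36, 37, 38}, {35, 36, 37, 38, 39}; each meets A ∖ {35}, so x IS a limit point.
  x = 36: opens ∋ x are {35, 36, 37}, {35, 36, 37, 38}, {35, 36, 37, 38, 39}; each meets A ∖ {36}, so x IS a limit point.
  x = 37: opens ∋ x are {35, 36, 37}, {35, 36, 37, 38}, {35, 36, 37, 38, 39}; each meets A ∖ {37}, so x IS a limit point.
  x = 38: open {38} ∋ x has {38} ∩ (A ∖ {38}) = ∅, so x is NOT a limit point.
  x = 39: open {38, 39} ∋ x has {38, 39} ∩ (A ∖ {39}) = ∅, so x is NOT a limit point.
Collecting: A' = {35, 36, 37}.


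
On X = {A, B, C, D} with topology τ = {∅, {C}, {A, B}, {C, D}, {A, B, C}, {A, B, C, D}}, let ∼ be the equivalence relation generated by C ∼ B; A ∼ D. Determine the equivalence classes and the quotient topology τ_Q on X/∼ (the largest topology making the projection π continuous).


X/∼ = {[A=D], [B=C]}; |τ_Q| = 2.

Equivalence classes: [A=D], [B=C].
Quotient map π: X → X/∼ sends A ↦ [A=D], B ↦ [B=C], C ↦ [B=C], D ↦ [A=D].
For each subset V ⊆ X/∼, compute π^{-1}(V) ⊆ X and check whether π^{-1}(V) ∈ τ. V is open in τ_Q iff π^{-1}(V) ∈ τ.
  V = {}: π^{-1}(V) = ∅ ∈ τ ✓.
  V = {[A=D]}: π^{-1}(V) = {A, D} ∉ τ ✗.
  V = {[B=C]}: π^{-1}(V) = {B, C} ∉ τ ✗.
  V = {[A=D], [B=C]}: π^{-1}(V) = {A, B, C, D} ∈ τ ✓.
Open sets in the quotient: τ_Q = {{}, {[A=D], [B=C]}} (2 elements).


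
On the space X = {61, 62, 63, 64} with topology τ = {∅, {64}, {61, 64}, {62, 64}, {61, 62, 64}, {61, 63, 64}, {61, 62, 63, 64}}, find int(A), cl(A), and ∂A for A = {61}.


int(A) = ∅, cl(A) = {61, 63}, ∂A = {61, 63}.

Closed sets in (X, τ) are complements of opens:
  closed(X, τ) = {∅, {62}, {63}, {61, 63}, {62, 63}, {61, 62, 63}, {61, 62, 63, 64}}.
int(A) = ⋃ {U ∈ τ : U ⊆ A}. Opens contained in A: ∅.
Taking the union of these: int(A) = ∅.
cl(A) = ⋂ {C closed : A ⊆ C}. Closed sets containing A: {61, 63}, {61, 62, 63}, {61, 62, 63, 64}.
Intersecting these: cl(A) = {61, 63}.
∂A = cl(A) ∖ int(A) = {61, 63} ∖ ∅ = {61, 63}.


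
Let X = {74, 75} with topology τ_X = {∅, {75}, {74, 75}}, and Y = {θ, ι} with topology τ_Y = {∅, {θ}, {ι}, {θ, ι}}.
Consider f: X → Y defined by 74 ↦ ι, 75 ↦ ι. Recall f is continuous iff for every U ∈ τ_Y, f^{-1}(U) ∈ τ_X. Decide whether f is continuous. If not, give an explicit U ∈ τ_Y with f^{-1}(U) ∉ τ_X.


f IS continuous.

Compute f^{-1}(U) for each U ∈ τ_Y:
  U = ∅: f^{-1}(U) = ∅ ∈ τ_X ✓.
  U = {θ}: f^{-1}(U) = ∅ ∈ τ_X ✓.
  U = {ι}: f^{-1}(U) = {74, 75} ∈ τ_X ✓.
  U = {θ, ι}: f^{-1}(U) = {74, 75} ∈ τ_X ✓.
Every preimage lies in τ_X, so f IS continuous.


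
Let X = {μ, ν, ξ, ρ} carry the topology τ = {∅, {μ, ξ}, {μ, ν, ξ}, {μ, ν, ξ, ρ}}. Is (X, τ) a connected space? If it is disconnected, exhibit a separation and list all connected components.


(X, τ) is connected.

Find clopen sets (U ∈ τ with X ∖ U ∈ τ):
  U = ∅, X ∖ U = {μ, ν, ξ, ρ} — both open, so U is clopen.
  U = {μ, ν, ξ, ρ}, X ∖ U = ∅ — both open, so U is clopen.
Only trivial clopens (∅ and X) exist, so (X, τ) is connected.
Compute connected components by grouping points that agree on all clopens:
  component: {μ, ν, ξ, ρ}


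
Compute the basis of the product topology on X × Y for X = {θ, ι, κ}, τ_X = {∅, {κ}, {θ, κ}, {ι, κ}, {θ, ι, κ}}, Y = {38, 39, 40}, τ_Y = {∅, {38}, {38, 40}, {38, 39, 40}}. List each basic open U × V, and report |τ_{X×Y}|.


Basis B = {∅ × ∅, {κ} × {38}, {θ, κ} × {38}, {ι, κ} × {38}, {κ} × {38, 40}, {θ, ι, κ} × {38}, {κ} × {38, 39, 40}, {θ, κ} × {38, 40}, {ι, κ} × {38, 40}, {θ, κ} × {38, 39, 40}, {θ, ι, κ} × {38, 40}, {ι, κ} × {38, 39, 40}, {θ, ι, κ} × {38, 39, 40}}; |τ_{X×Y}| = 30.

Enumerate products U × V with U ∈ τ_X, V ∈ τ_Y (deduplicated):
  ∅ × ∅ = {} (∅)
  {κ} × {38} = {(κ,38)}
  {θ, κ} × {38} = {(θ,38), (κ,38)}
  {ι, κ} × {38} = {(ι,38), (κ,38)}
  {κ} × {38, 40} = {(κ,38), (κ,40)}
  {θ, ι, κ} × {38} = {(θ,38), (ι,38), (κ,38)}
  {κ} × {38, 39, 40} = {(κ,38), (κ,39), (κ,40)}
  {θ, κ} × {38, 40} = {(θ,38), (θ,40), (κ,38), (κ,40)}
  {ι, κ} × {38, 40} = {(ι,38), (ι,40), (κ,38), (κ,40)}
  {θ, κ} × {38, 39, 40} = {(θ,38), (θ,39), (θ,40), (κ,38), (κ,39), (κ,40)}
  {θ, ι, κ} × {38, 40} = {(θ,38), (θ,40), (ι,38), (ι,40), (κ,38), (κ,40)}
  {ι, κ} × {38, 39, 40} = {(ι,38), (ι,39), (ι,40), (κ,38), (κ,39), (κ,40)}
  {θ, ι, κ} × {38, 39, 40} = {(θ,38), (θ,39), (θ,40), (ι,38), (ι,39), (ι,40), (κ,38), (κ,39), (κ,40)}
These 13 distinct sets form the basis B.
Close under arbitrary unions to get τ_{X×Y}; counting gives |τ_{X×Y}| = 30.


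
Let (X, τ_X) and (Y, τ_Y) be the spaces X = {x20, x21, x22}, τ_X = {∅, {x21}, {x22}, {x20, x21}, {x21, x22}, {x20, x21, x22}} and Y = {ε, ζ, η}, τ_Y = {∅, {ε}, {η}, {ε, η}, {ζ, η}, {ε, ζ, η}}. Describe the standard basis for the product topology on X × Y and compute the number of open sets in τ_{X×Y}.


Basis B = {∅ × ∅, {x21} × {ε}, {x21} × {η}, {x22} × {ε}, {x22} × {η}, {x20, x21} × {ε}, {x20, x21} × {η}, {x21} × {ε, η}, {x21, x22} × {ε}, {x21} × {ζ, η}, {x21, x22} × {η}, {x22} × {ε, η}, {x22} × {ζ, η}, {x20, x21, x22} × {ε}, {x20, x21, x22} × {η}, {x21} × {ε, ζ, η}, {x22} × {ε, ζ, η}, {x20, x21} × {ε, η}, {x20, x21} × {ζ, η}, {x21, x22} × {ε, η}, {x21, x22} × {ζ, η}, {x20, x21} × {ε, ζ, η}, {x20, x21, x22} × {ε, η}, {x20, x21, x22} × {ζ, η}, {x21, x22} × {ε, ζ, η}, {x20, x21, x22} × {ε, ζ, η}}; |τ_{X×Y}| = 108.

Enumerate products U × V with U ∈ τ_X, V ∈ τ_Y (deduplicated):
  ∅ × ∅ = {} (∅)
  {x21} × {ε} = {(x21,ε)}
  {x21} × {η} = {(x21,η)}
  {x22} × {ε} = {(x22,ε)}
  {x22} × {η} = {(x22,η)}
  {x20, x21} × {ε} = {(x20,ε), (x21,ε)}
  {x20, x21} × {η} = {(x20,η), (x21,η)}
  {x21} × {ε, η} = {(x21,ε), (x21,η)}
  {x21, x22} × {ε} = {(x21,ε), (x22,ε)}
  {x21} × {ζ, η} = {(x21,ζ), (x21,η)}
  {x21, x22} × {η} = {(x21,η), (x22,η)}
  {x22} × {ε, η} = {(x22,ε), (x22,η)}
  {x22} × {ζ, η} = {(x22,ζ), (x22,η)}
  {x20, x21, x22} × {ε} = {(x20,ε), (x21,ε), (x22,ε)}
  {x20, x21, x22} × {η} = {(x20,η), (x21,η), (x22,η)}
  {x21} × {ε, ζ, η} = {(x21,ε), (x21,ζ), (x21,η)}
  {x22} × {ε, ζ, η} = {(x22,ε), (x22,ζ), (x22,η)}
  {x20, x21} × {ε, η} = {(x20,ε), (x20,η), (x21,ε), (x21,η)}
  {x20, x21} × {ζ, η} = {(x20,ζ), (x20,η), (x21,ζ), (x21,η)}
  {x21, x22} × {ε, η} = {(x21,ε), (x21,η), (x22,ε), (x22,η)}
  {x21, x22} × {ζ, η} = {(x21,ζ), (x21,η), (x22,ζ), (x22,η)}
  {x20, x21} × {ε, ζ, η} = {(x20,ε), (x20,ζ), (x20,η), (x21,ε), (x21,ζ), (x21,η)}
  {x20, x21, x22} × {ε, η} = {(x20,ε), (x20,η), (x21,ε), (x21,η), (x22,ε), (x22,η)}
  {x20, x21, x22} × {ζ, η} = {(x20,ζ), (x20,η), (x21,ζ), (x21,η), (x22,ζ), (x22,η)}
  {x21, x22} × {ε, ζ, η} = {(x21,ε), (x21,ζ), (x21,η), (x22,ε), (x22,ζ), (x22,η)}
  {x20, x21, x22} × {ε, ζ, η} = {(x20,ε), (x20,ζ), (x20,η), (x21,ε), (x21,ζ), (x21,η), (x22,ε), (x22,ζ), (x22,η)}
These 26 distinct sets form the basis B.
Close under arbitrary unions to get τ_{X×Y}; counting gives |τ_{X×Y}| = 108.


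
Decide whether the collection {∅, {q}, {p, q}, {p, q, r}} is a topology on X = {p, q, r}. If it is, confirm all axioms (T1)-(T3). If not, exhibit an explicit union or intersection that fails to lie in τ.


τ IS a topology on X.

Axiom (T1): ∅ ∈ τ? Yes; X ∈ τ? Yes.
Axiom (T2/T3): check pairwise unions and intersections of members of τ.
All pairwise intersections and unions checked — each lies in τ. Therefore τ satisfies (T1), (T2), (T3): it IS a topology on X.


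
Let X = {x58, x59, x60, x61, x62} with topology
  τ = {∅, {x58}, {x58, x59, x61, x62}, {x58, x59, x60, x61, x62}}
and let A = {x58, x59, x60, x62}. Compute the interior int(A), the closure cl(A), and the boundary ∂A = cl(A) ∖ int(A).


int(A) = {x58}, cl(A) = {x58, x59, x60, x61, x62}, ∂A = {x59, x60, x61, x62}.

Closed sets in (X, τ) are complements of opens:
  closed(X, τ) = {∅, {x60}, {x59, x60, x61, x62}, {x58, x59, x60, x61, x62}}.
int(A) = ⋃ {U ∈ τ : U ⊆ A}. Opens contained in A: ∅, {x58}.
Taking the union of these: int(A) = {x58}.
cl(A) = ⋂ {C closed : A ⊆ C}. Closed sets containing A: {x58, x59, x60, x61, x62}.
Intersecting these: cl(A) = {x58, x59, x60, x61, x62}.
∂A = cl(A) ∖ int(A) = {x58, x59, x60, x61, x62} ∖ {x58} = {x59, x60, x61, x62}.


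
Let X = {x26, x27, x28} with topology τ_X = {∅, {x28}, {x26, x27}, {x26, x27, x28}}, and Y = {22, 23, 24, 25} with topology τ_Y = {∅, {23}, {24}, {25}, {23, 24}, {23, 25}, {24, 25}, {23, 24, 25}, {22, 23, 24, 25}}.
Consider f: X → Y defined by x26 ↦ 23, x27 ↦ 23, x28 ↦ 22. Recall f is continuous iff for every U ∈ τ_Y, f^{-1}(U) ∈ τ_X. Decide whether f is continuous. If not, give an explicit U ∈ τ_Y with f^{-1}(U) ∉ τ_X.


f IS continuous.

Compute f^{-1}(U) for each U ∈ τ_Y:
  U = ∅: f^{-1}(U) = ∅ ∈ τ_X ✓.
  U = {23}: f^{-1}(U) = {x26, x27} ∈ τ_X ✓.
  U = {24}: f^{-1}(U) = ∅ ∈ τ_X ✓.
  U = {25}: f^{-1}(U) = ∅ ∈ τ_X ✓.
  U = {23, 24}: f^{-1}(U) = {x26, x27} ∈ τ_X ✓.
  U = {23, 25}: f^{-1}(U) = {x26, x27} ∈ τ_X ✓.
  U = {24, 25}: f^{-1}(U) = ∅ ∈ τ_X ✓.
  U = {23, 24, 25}: f^{-1}(U) = {x26, x27} ∈ τ_X ✓.
  U = {22, 23, 24, 25}: f^{-1}(U) = {x26, x27, x28} ∈ τ_X ✓.
Every preimage lies in τ_X, so f IS continuous.


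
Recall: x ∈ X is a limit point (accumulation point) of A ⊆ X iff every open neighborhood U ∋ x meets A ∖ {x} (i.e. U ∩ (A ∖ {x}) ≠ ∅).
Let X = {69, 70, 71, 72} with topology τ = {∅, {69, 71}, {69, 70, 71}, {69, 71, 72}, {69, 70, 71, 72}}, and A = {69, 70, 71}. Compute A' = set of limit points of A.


A' = {69, 70, 71, 72}

For each x ∈ X, list the open sets U ∈ τ with x ∈ U, then check whether U ∩ (A ∖ {x}) ≠ ∅ for every such U.
  x = 69: opens ∋ x are {69, 71}, {69, 70, 71}, {69, 71, 72}, {69, 70, 71, 72}; each meets A ∖ {69}, so x IS a limit point.
  x = 70: opens ∋ x are {69, 70, 71}, {69, 70, 71, 72}; each meets A ∖ {70}, so x IS a limit point.
  x = 71: opens ∋ x are {69, 71}, {69, 70, 71}, {69, 71, 72}, {69, 70, 71, 72}; each meets A ∖ {71}, so x IS a limit point.
  x = 72: opens ∋ x are {69, 71, 72}, {69, 70, 71, 72}; each meets A ∖ {72}, so x IS a limit point.
Collecting: A' = {69, 70, 71, 72}.


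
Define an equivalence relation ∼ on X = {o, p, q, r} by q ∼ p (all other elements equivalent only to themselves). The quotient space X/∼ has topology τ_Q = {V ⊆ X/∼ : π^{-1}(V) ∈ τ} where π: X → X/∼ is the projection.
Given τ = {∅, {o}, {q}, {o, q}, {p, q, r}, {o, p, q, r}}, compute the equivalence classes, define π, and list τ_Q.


X/∼ = {[o], [p=q], [r]}; |τ_Q| = 4.

Equivalence classes: [o], [p=q], [r].
Quotient map π: X → X/∼ sends o ↦ [o], p ↦ [p=q], q ↦ [p=q], r ↦ [r].
For each subset V ⊆ X/∼, compute π^{-1}(V) ⊆ X and check whether π^{-1}(V) ∈ τ. V is open in τ_Q iff π^{-1}(V) ∈ τ.
  V = {}: π^{-1}(V) = ∅ ∈ τ ✓.
  V = {[o]}: π^{-1}(V) = {o} ∈ τ ✓.
  V = {[p=q]}: π^{-1}(V) = {p, q} ∉ τ ✗.
  V = {[o], [p=q]}: π^{-1}(V) = {o, p, q} ∉ τ ✗.
  V = {[r]}: π^{-1}(V) = {r} ∉ τ ✗.
  V = {[o], [r]}: π^{-1}(V) = {o, r} ∉ τ ✗.
  V = {[p=q], [r]}: π^{-1}(V) = {p, q, r} ∈ τ ✓.
  V = {[o], [p=q], [r]}: π^{-1}(V) = {o, p, q, r} ∈ τ ✓.
Open sets in the quotient: τ_Q = {{}, {[o]}, {[p=q], [r]}, {[o], [p=q], [r]}} (4 elements).


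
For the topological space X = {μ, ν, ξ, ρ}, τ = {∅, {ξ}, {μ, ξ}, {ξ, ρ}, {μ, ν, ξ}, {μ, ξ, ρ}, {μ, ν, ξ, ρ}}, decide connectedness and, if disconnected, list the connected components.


(X, τ) is connected.

Find clopen sets (U ∈ τ with X ∖ U ∈ τ):
  U = ∅, X ∖ U = {μ, ν, ξ, ρ} — both open, so U is clopen.
  U = {μ, ν, ξ, ρ}, X ∖ U = ∅ — both open, so U is clopen.
Only trivial clopens (∅ and X) exist, so (X, τ) is connected.
Compute connected components by grouping points that agree on all clopens:
  component: {μ, ν, ξ, ρ}


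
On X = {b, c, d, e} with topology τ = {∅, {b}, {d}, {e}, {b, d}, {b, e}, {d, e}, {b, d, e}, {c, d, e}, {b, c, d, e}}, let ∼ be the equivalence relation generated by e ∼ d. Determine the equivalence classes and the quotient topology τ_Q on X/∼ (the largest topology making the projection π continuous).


X/∼ = {[b], [c], [d=e]}; |τ_Q| = 6.

Equivalence classes: [b], [c], [d=e].
Quotient map π: X → X/∼ sends b ↦ [b], c ↦ [c], d ↦ [d=e], e ↦ [d=e].
For each subset V ⊆ X/∼, compute π^{-1}(V) ⊆ X and check whether π^{-1}(V) ∈ τ. V is open in τ_Q iff π^{-1}(V) ∈ τ.
  V = {}: π^{-1}(V) = ∅ ∈ τ ✓.
  V = {[b]}: π^{-1}(V) = {b} ∈ τ ✓.
  V = {[c]}: π^{-1}(V) = {c} ∉ τ ✗.
  V = {[b], [c]}: π^{-1}(V) = {b, c} ∉ τ ✗.
  V = {[d=e]}: π^{-1}(V) = {d, e} ∈ τ ✓.
  V = {[b], [d=e]}: π^{-1}(V) = {b, d, e} ∈ τ ✓.
  V = {[c], [d=e]}: π^{-1}(V) = {c, d, e} ∈ τ ✓.
  V = {[b], [c], [d=e]}: π^{-1}(V) = {b, c, d, e} ∈ τ ✓.
Open sets in the quotient: τ_Q = {{}, {[b]}, {[d=e]}, {[b], [d=e]}, {[c], [d=e]}, {[b], [c], [d=e]}} (6 elements).


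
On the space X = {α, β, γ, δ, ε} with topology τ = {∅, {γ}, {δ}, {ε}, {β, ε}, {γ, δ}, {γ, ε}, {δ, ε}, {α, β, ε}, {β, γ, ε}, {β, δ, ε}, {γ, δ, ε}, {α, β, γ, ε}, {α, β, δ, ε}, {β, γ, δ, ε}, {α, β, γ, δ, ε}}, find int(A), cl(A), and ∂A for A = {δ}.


int(A) = {δ}, cl(A) = {δ}, ∂A = ∅.

Closed sets in (X, τ) are complements of opens:
  closed(X, τ) = {∅, {α}, {γ}, {δ}, {α, β}, {α, γ}, {α, δ}, {γ, δ}, {α, β, γ}, {α, β, δ}, {α, β, ε}, {α, γ, δ}, {α, β, γ, δ}, {α, β, γ, ε}, {α, β, δ, ε}, {α, β, γ, δ, ε}}.
int(A) = ⋃ {U ∈ τ : U ⊆ A}. Opens contained in A: ∅, {δ}.
Taking the union of these: int(A) = {δ}.
cl(A) = ⋂ {C closed : A ⊆ C}. Closed sets containing A: {δ}, {α, δ}, {γ, δ}, {α, β, δ}, {α, γ, δ}, {α, β, γ, δ}, {α, β, δ, ε}, {α, β, γ, δ, ε}.
Intersecting these: cl(A) = {δ}.
∂A = cl(A) ∖ int(A) = {δ} ∖ {δ} = ∅.


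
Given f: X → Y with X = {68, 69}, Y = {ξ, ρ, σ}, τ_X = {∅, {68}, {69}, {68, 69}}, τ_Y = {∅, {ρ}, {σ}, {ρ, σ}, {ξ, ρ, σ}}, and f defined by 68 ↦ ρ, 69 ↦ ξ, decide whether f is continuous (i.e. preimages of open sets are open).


f IS continuous.

Compute f^{-1}(U) for each U ∈ τ_Y:
  U = ∅: f^{-1}(U) = ∅ ∈ τ_X ✓.
  U = {ρ}: f^{-1}(U) = {68} ∈ τ_X ✓.
  U = {σ}: f^{-1}(U) = ∅ ∈ τ_X ✓.
  U = {ρ, σ}: f^{-1}(U) = {68} ∈ τ_X ✓.
  U = {ξ, ρ, σ}: f^{-1}(U) = {68, 69} ∈ τ_X ✓.
Every preimage lies in τ_X, so f IS continuous.


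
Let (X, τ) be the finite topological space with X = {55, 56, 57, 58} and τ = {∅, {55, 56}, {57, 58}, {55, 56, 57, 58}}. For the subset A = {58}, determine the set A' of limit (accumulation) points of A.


A' = {57}

For each x ∈ X, list the open sets U ∈ τ with x ∈ U, then check whether U ∩ (A ∖ {x}) ≠ ∅ for every such U.
  x = 55: open {55, 56} ∋ x has {55, 56} ∩ (A ∖ {55}) = ∅, so x is NOT a limit point.
  x = 56: open {55, 56} ∋ x has {55, 56} ∩ (A ∖ {56}) = ∅, so x is NOT a limit point.
  x = 57: opens ∋ x are {57, 58}, {55, 56, 57, 58}; each meets A ∖ {57}, so x IS a limit point.
  x = 58: open {57, 58} ∋ x has {57, 58} ∩ (A ∖ {58}) = ∅, so x is NOT a limit point.
Collecting: A' = {57}.


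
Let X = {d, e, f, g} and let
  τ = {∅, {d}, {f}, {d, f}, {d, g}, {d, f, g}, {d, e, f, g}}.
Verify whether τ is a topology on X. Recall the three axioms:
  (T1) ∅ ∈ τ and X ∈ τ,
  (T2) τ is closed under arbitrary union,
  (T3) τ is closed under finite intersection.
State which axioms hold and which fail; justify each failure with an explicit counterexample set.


τ IS a topology on X.

Axiom (T1): ∅ ∈ τ? Yes; X ∈ τ? Yes.
Axiom (T2/T3): check pairwise unions and intersections of members of τ.
All pairwise intersections and unions checked — each lies in τ. Therefore τ satisfies (T1), (T2), (T3): it IS a topology on X.


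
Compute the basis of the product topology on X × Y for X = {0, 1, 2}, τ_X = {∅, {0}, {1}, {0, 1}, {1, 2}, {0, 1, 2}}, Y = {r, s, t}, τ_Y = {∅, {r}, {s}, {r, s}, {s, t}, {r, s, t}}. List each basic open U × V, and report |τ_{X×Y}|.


Basis B = {∅ × ∅, {0} × {r}, {0} × {s}, {1} × {r}, {1} × {s}, {0} × {r, s}, {0, 1} × {r}, {0} × {s, t}, {0, 1} × {s}, {1} × {r, s}, {1, 2} × {r}, {1} × {s, t}, {1, 2} × {s}, {0} × {r, s, t}, {0, 1, 2} × {r}, {0, 1, 2} × {s}, {1} × {r, s, t}, {0, 1} × {r, s}, {0, 1} × {s, t}, {1, 2} × {r, s}, {1, 2} × {s, t}, {0, 1} × {r, s, t}, {0, 1, 2} × {r, s}, {0, 1, 2} × {s, t}, {1, 2} × {r, s, t}, {0, 1, 2} × {r, s, t}}; |τ_{X×Y}| = 108.

Enumerate products U × V with U ∈ τ_X, V ∈ τ_Y (deduplicated):
  ∅ × ∅ = {} (∅)
  {0} × {r} = {(0,r)}
  {0} × {s} = {(0,s)}
  {1} × {r} = {(1,r)}
  {1} × {s} = {(1,s)}
  {0} × {r, s} = {(0,r), (0,s)}
  {0, 1} × {r} = {(0,r), (1,r)}
  {0} × {s, t} = {(0,s), (0,t)}
  {0, 1} × {s} = {(0,s), (1,s)}
  {1} × {r, s} = {(1,r), (1,s)}
  {1, 2} × {r} = {(1,r), (2,r)}
  {1} × {s, t} = {(1,s), (1,t)}
  {1, 2} × {s} = {(1,s), (2,s)}
  {0} × {r, s, t} = {(0,r), (0,s), (0,t)}
  {0, 1, 2} × {r} = {(0,r), (1,r), (2,r)}
  {0, 1, 2} × {s} = {(0,s), (1,s), (2,s)}
  {1} × {r, s, t} = {(1,r), (1,s), (1,t)}
  {0, 1} × {r, s} = {(0,r), (0,s), (1,r), (1,s)}
  {0, 1} × {s, t} = {(0,s), (0,t), (1,s), (1,t)}
  {1, 2} × {r, s} = {(1,r), (1,s), (2,r), (2,s)}
  {1, 2} × {s, t} = {(1,s), (1,t), (2,s), (2,t)}
  {0, 1} × {r, s, t} = {(0,r), (0,s), (0,t), (1,r), (1,s), (1,t)}
  {0, 1, 2} × {r, s} = {(0,r), (0,s), (1,r), (1,s), (2,r), (2,s)}
  {0, 1, 2} × {s, t} = {(0,s), (0,t), (1,s), (1,t), (2,s), (2,t)}
  {1, 2} × {r, s, t} = {(1,r), (1,s), (1,t), (2,r), (2,s), (2,t)}
  {0, 1, 2} × {r, s, t} = {(0,r), (0,s), (0,t), (1,r), (1,s), (1,t), (2,r), (2,s), (2,t)}
These 26 distinct sets form the basis B.
Close under arbitrary unions to get τ_{X×Y}; counting gives |τ_{X×Y}| = 108.


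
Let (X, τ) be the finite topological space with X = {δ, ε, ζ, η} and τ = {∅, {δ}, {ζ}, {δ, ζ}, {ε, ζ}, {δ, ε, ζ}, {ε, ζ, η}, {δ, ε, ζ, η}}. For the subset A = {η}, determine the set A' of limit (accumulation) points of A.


A' = ∅

For each x ∈ X, list the open sets U ∈ τ with x ∈ U, then check whether U ∩ (A ∖ {x}) ≠ ∅ for every such U.
  x = δ: open {δ} ∋ x has {δ} ∩ (A ∖ {δ}) = ∅, so x is NOT a limit point.
  x = ε: open {ε, ζ} ∋ x has {ε, ζ} ∩ (A ∖ {ε}) = ∅, so x is NOT a limit point.
  x = ζ: open {ζ} ∋ x has {ζ} ∩ (A ∖ {ζ}) = ∅, so x is NOT a limit point.
  x = η: open {ε, ζ, η} ∋ x has {ε, ζ, η} ∩ (A ∖ {η}) = ∅, so x is NOT a limit point.
Collecting: A' = ∅.


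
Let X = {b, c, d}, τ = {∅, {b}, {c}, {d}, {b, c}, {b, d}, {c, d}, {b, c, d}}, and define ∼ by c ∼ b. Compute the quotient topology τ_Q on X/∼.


X/∼ = {[b=c], [d]}; |τ_Q| = 4.

Equivalence classes: [b=c], [d].
Quotient map π: X → X/∼ sends b ↦ [b=c], c ↦ [b=c], d ↦ [d].
For each subset V ⊆ X/∼, compute π^{-1}(V) ⊆ X and check whether π^{-1}(V) ∈ τ. V is open in τ_Q iff π^{-1}(V) ∈ τ.
  V = {}: π^{-1}(V) = ∅ ∈ τ ✓.
  V = {[b=c]}: π^{-1}(V) = {b, c} ∈ τ ✓.
  V = {[d]}: π^{-1}(V) = {d} ∈ τ ✓.
  V = {[b=c], [d]}: π^{-1}(V) = {b, c, d} ∈ τ ✓.
Open sets in the quotient: τ_Q = {{}, {[b=c]}, {[d]}, {[b=c], [d]}} (4 elements).


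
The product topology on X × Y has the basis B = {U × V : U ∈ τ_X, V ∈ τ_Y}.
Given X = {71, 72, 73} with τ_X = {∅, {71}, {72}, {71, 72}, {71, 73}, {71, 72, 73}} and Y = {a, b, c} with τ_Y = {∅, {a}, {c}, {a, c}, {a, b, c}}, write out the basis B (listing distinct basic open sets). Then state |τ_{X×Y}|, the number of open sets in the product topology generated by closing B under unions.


Basis B = {∅ × ∅, {71} × {a}, {71} × {c}, {72} × {a}, {72} × {c}, {71} × {a, c}, {71, 72} × {a}, {71, 73} × {a}, {71, 72} × {c}, {71, 73} × {c}, {72} × {a, c}, {71} × {a, b, c}, {71, 72, 73} × {a}, {71, 72, 73} × {c}, {72} × {a, b, c}, {71, 72} × {a, c}, {71, 73} × {a, c}, {71, 72} × {a, b, c}, {71, 73} × {a, b, c}, {71, 72, 73} × {a, c}, {71, 72, 73} × {a, b, c}}; |τ_{X×Y}| = 70.

Enumerate products U × V with U ∈ τ_X, V ∈ τ_Y (deduplicated):
  ∅ × ∅ = {} (∅)
  {71} × {a} = {(71,a)}
  {71} × {c} = {(71,c)}
  {72} × {a} = {(72,a)}
  {72} × {c} = {(72,c)}
  {71} × {a, c} = {(71,a), (71,c)}
  {71, 72} × {a} = {(71,a), (72,a)}
  {71, 73} × {a} = {(71,a), (73,a)}
  {71, 72} × {c} = {(71,c), (72,c)}
  {71, 73} × {c} = {(71,c), (73,c)}
  {72} × {a, c} = {(72,a), (72,c)}
  {71} × {a, b, c} = {(71,a), (71,b), (71,c)}
  {71, 72, 73} × {a} = {(71,a), (72,a), (73,a)}
  {71, 72, 73} × {c} = {(71,c), (72,c), (73,c)}
  {72} × {a, b, c} = {(72,a), (72,b), (72,c)}
  {71, 72} × {a, c} = {(71,a), (71,c), (72,a), (72,c)}
  {71, 73} × {a, c} = {(71,a), (71,c), (73,a), (73,c)}
  {71, 72} × {a, b, c} = {(71,a), (71,b), (71,c), (72,a), (72,b), (72,c)}
  {71, 73} × {a, b, c} = {(71,a), (71,b), (71,c), (73,a), (73,b), (73,c)}
  {71, 72, 73} × {a, c} = {(71,a), (71,c), (72,a), (72,c), (73,a), (73,c)}
  {71, 72, 73} × {a, b, c} = {(71,a), (71,b), (71,c), (72,a), (72,b), (72,c), (73,a), (73,b), (73,c)}
These 21 distinct sets form the basis B.
Close under arbitrary unions to get τ_{X×Y}; counting gives |τ_{X×Y}| = 70.


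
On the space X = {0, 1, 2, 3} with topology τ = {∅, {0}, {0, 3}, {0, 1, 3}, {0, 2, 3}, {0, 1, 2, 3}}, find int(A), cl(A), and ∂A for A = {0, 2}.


int(A) = {0}, cl(A) = {0, 1, 2, 3}, ∂A = {1, 2, 3}.

Closed sets in (X, τ) are complements of opens:
  closed(X, τ) = {∅, {1}, {2}, {1, 2}, {1, 2, 3}, {0, 1, 2, 3}}.
int(A) = ⋃ {U ∈ τ : U ⊆ A}. Opens contained in A: ∅, {0}.
Taking the union of these: int(A) = {0}.
cl(A) = ⋂ {C closed : A ⊆ C}. Closed sets containing A: {0, 1, 2, 3}.
Intersecting these: cl(A) = {0, 1, 2, 3}.
∂A = cl(A) ∖ int(A) = {0, 1, 2, 3} ∖ {0} = {1, 2, 3}.


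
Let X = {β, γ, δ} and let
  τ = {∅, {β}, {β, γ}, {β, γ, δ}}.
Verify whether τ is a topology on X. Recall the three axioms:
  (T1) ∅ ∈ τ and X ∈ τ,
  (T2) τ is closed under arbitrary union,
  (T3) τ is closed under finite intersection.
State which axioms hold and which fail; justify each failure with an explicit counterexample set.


τ IS a topology on X.

Axiom (T1): ∅ ∈ τ? Yes; X ∈ τ? Yes.
Axiom (T2/T3): check pairwise unions and intersections of members of τ.
All pairwise intersections and unions checked — each lies in τ. Therefore τ satisfies (T1), (T2), (T3): it IS a topology on X.


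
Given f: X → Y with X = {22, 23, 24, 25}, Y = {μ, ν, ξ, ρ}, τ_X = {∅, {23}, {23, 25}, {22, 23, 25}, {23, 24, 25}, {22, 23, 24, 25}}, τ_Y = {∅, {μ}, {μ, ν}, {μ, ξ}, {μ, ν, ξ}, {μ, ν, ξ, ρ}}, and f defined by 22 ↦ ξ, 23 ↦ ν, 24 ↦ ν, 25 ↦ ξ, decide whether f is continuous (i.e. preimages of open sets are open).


f is NOT continuous.

Compute f^{-1}(U) for each U ∈ τ_Y:
  U = ∅: f^{-1}(U) = ∅ ∈ τ_X ✓.
  U = {μ}: f^{-1}(U) = ∅ ∈ τ_X ✓.
  U = {μ, ν}: f^{-1}(U) = {23, 24} ∉ τ_X ✗.
  U = {μ, ξ}: f^{-1}(U) = {22, 25} ∉ τ_X ✗.
  U = {μ, ν, ξ}: f^{-1}(U) = {22, 23, 24, 25} ∈ τ_X ✓.
  U = {μ, ν, ξ, ρ}: f^{-1}(U) = {22, 23, 24, 25} ∈ τ_X ✓.
Found U = {μ, ν} with f^{-1}(U) = {23, 24} not in τ_X. Therefore f is NOT continuous.


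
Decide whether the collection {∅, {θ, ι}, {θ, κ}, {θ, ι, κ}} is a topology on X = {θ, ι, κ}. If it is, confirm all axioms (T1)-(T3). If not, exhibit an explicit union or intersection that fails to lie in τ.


τ is NOT a topology on X.

Axiom (T1): ∅ ∈ τ? Yes; X ∈ τ? Yes.
Axiom (T2/T3): check pairwise unions and intersections of members of τ.
Counterexample for (T3): {θ, ι} ∩ {θ, κ} = {θ} ∉ τ. Therefore τ is NOT a topology.


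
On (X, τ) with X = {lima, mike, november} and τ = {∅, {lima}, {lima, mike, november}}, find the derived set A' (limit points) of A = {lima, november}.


A' = {mike, november}

For each x ∈ X, list the open sets U ∈ τ with x ∈ U, then check whether U ∩ (A ∖ {x}) ≠ ∅ for every such U.
  x = lima: open {lima} ∋ x has {lima} ∩ (A ∖ {lima}) = ∅, so x is NOT a limit point.
  x = mike: opens ∋ x are {lima, mike, november}; each meets A ∖ {mike}, so x IS a limit point.
  x = november: opens ∋ x are {lima, mike, november}; each meets A ∖ {november}, so x IS a limit point.
Collecting: A' = {mike, november}.


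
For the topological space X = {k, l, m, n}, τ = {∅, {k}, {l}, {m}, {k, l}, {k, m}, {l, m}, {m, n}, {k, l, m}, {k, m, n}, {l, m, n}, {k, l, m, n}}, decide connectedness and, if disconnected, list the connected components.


(X, τ) is disconnected; components = [{k}, {l}, {m, n}].

Find clopen sets (U ∈ τ with X ∖ U ∈ τ):
  U = ∅, X ∖ U = {k, l, m, n} — both open, so U is clopen.
  U = {k}, X ∖ U = {l, m, n} — both open, so U is clopen.
  U = {l}, X ∖ U = {k, m, n} — both open, so U is clopen.
  U = {k, l}, X ∖ U = {m, n} — both open, so U is clopen.
  U = {m, n}, X ∖ U = {k, l} — both open, so U is clopen.
  U = {k, m, n}, X ∖ U = {l} — both open, so U is clopen.
  U = {l, m, n}, X ∖ U = {k} — both open, so U is clopen.
  U = {k, l, m, n}, X ∖ U = ∅ — both open, so U is clopen.
Nontrivial clopen(s) exist: e.g. {k, m, n}. So (X, τ) is disconnected.
Compute connected components by grouping points that agree on all clopens:
  component: {k}
  component: {l}
  component: {m, n}
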